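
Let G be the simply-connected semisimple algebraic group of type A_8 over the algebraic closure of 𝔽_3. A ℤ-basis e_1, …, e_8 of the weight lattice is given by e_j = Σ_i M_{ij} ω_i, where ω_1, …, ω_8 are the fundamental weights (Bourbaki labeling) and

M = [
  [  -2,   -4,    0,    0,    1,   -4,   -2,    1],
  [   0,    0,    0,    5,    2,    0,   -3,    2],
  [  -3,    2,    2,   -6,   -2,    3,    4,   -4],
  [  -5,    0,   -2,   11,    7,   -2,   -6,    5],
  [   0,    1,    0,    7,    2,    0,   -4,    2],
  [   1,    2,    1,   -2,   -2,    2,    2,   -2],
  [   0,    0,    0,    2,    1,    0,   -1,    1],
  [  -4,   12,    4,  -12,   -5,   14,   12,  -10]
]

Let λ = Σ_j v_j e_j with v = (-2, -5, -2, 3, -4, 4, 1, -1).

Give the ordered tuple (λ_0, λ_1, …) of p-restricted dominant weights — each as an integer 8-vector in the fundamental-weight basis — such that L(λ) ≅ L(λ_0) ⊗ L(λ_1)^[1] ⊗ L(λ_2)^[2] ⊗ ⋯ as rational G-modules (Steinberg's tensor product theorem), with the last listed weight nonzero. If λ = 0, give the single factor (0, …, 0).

((1, 2, 2, 0, 2, 0, 0, 2),)

Compute c_i = Σ_j M_{ij} v_j with v = (-2, -5, -2, 3, -4, 4, 1, -1):
  c_1 = -2*-2 + -4*-5 + 0*-2 + 0*3 + 1*-4 + -4*4 + -2*1 + 1*-1 = 1
  c_2 = 0*-2 + 0*-5 + 0*-2 + 5*3 + 2*-4 + 0*4 + -3*1 + 2*-1 = 2
  c_3 = -3*-2 + 2*-5 + 2*-2 + -6*3 + -2*-4 + 3*4 + 4*1 + -4*-1 = 2
  c_4 = -5*-2 + 0*-5 + -2*-2 + 11*3 + 7*-4 + -2*4 + -6*1 + 5*-1 = 0
  c_5 = 0*-2 + 1*-5 + 0*-2 + 7*3 + 2*-4 + 0*4 + -4*1 + 2*-1 = 2
  c_6 = 1*-2 + 2*-5 + 1*-2 + -2*3 + -2*-4 + 2*4 + 2*1 + -2*-1 = 0
  c_7 = 0*-2 + 0*-5 + 0*-2 + 2*3 + 1*-4 + 0*4 + -1*1 + 1*-1 = 0
  c_8 = -4*-2 + 12*-5 + 4*-2 + -12*3 + -5*-4 + 14*4 + 12*1 + -10*-1 = 2
Base-3 expansion of each c_i:
  c_1 = 1 = 1·3^0
  c_2 = 2 = 2·3^0
  c_3 = 2 = 2·3^0
  c_4 = 0
  c_5 = 2 = 2·3^0
  c_6 = 0
  c_7 = 0
  c_8 = 2 = 2·3^0
λ_0 = (1, 2, 2, 0, 2, 0, 0, 2)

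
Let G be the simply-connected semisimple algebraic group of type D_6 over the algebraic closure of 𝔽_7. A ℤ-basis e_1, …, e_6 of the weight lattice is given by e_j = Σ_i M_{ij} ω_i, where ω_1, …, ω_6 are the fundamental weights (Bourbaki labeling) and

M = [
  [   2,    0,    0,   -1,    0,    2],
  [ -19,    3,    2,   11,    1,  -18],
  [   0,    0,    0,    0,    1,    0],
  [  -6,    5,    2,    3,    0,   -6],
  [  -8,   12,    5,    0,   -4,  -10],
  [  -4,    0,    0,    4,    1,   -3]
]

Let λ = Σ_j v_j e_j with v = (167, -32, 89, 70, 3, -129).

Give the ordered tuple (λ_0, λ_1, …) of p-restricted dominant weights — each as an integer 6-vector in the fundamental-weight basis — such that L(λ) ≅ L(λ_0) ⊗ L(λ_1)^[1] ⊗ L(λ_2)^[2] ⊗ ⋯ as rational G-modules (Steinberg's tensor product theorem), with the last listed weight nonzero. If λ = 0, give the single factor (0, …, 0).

In the fundamental-weight basis, λ has coordinates c = M·v (v = (167, -32, 89, 70, 3, -129)):
  c_1 = 2*167 + 0*-32 + 0*89 + -1*70 + 0*3 + 2*-129 = 6
  c_2 = -19*167 + 3*-32 + 2*89 + 11*70 + 1*3 + -18*-129 = 4
  c_3 = 0*167 + 0*-32 + 0*89 + 0*70 + 1*3 + 0*-129 = 3
  c_4 = -6*167 + 5*-32 + 2*89 + 3*70 + 0*3 + -6*-129 = 0
  c_5 = -8*167 + 12*-32 + 5*89 + 0*70 + -4*3 + -10*-129 = 3
  c_6 = -4*167 + 0*-32 + 0*89 + 4*70 + 1*3 + -3*-129 = 2
Writing each c_i in base p = 7:
  c_1 = 6 = 6·7^0
  c_2 = 4 = 4·7^0
  c_3 = 3 = 3·7^0
  c_4 = 0
  c_5 = 3 = 3·7^0
  c_6 = 2 = 2·7^0
p-restricted factor λ_0 = (6, 4, 3, 0, 3, 2)

((6, 4, 3, 0, 3, 2),)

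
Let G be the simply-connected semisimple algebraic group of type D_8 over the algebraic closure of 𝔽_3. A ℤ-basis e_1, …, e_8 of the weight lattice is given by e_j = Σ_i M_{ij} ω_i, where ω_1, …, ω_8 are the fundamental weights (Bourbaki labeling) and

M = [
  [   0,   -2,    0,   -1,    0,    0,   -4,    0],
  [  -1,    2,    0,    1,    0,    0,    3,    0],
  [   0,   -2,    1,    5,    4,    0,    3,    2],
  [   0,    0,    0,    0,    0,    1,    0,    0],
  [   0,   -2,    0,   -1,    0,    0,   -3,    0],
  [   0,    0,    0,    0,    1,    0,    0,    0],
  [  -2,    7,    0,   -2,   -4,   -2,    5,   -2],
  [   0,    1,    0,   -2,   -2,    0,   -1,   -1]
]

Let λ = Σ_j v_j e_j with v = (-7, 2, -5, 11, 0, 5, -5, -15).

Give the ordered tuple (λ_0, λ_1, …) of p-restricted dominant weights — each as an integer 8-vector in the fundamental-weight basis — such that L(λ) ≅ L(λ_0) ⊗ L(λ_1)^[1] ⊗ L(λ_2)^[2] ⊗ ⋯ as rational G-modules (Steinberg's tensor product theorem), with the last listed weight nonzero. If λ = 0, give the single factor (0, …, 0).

Converting to the ω-basis (c_i = row i of M dotted with v = (-7, 2, -5, 11, 0, 5, -5, -15)):
  c_1 = (0)·(-7) + (-2)·(2) + (0)·(-5) + (-1)·(11) + 0·0 + 0·5 + (-4)·(-5) + (0)·(-15) = 5
  c_2 = (-1)·(-7) + 2·2 + (0)·(-5) + 1·11 + 0·0 + 0·5 + (3)·(-5) + (0)·(-15) = 7
  c_3 = (0)·(-7) + (-2)·(2) + (1)·(-5) + 5·11 + 4·0 + 0·5 + (3)·(-5) + (2)·(-15) = 1
  c_4 = (0)·(-7) + 0·2 + (0)·(-5) + 0·11 + 0·0 + 1·5 + (0)·(-5) + (0)·(-15) = 5
  c_5 = (0)·(-7) + (-2)·(2) + (0)·(-5) + (-1)·(11) + 0·0 + 0·5 + (-3)·(-5) + (0)·(-15) = 0
  c_6 = (0)·(-7) + 0·2 + (0)·(-5) + 0·11 + 1·0 + 0·5 + (0)·(-5) + (0)·(-15) = 0
  c_7 = (-2)·(-7) + 7·2 + (0)·(-5) + (-2)·(11) + (-4)·(0) + (-2)·(5) + (5)·(-5) + (-2)·(-15) = 1
  c_8 = (0)·(-7) + 1·2 + (0)·(-5) + (-2)·(11) + (-2)·(0) + 0·5 + (-1)·(-5) + (-1)·(-15) = 0
p = 3; digits c_i = Σ_j d_{ij}·3^j, 0 ≤ d_{ij} < 3:
  c_1 = 5 = 2·3^0 + 1·3^1
  c_2 = 7 = 1·3^0 + 2·3^1
  c_3 = 1 = 1·3^0
  c_4 = 5 = 2·3^0 + 1·3^1
  c_5 = 0
  c_6 = 0
  c_7 = 1 = 1·3^0
  c_8 = 0
p-restricted factor λ_0 = (2, 1, 1, 2, 0, 0, 1, 0)
p-restricted factor λ_1 = (1, 2, 0, 1, 0, 0, 0, 0)

((2, 1, 1, 2, 0, 0, 1, 0), (1, 2, 0, 1, 0, 0, 0, 0))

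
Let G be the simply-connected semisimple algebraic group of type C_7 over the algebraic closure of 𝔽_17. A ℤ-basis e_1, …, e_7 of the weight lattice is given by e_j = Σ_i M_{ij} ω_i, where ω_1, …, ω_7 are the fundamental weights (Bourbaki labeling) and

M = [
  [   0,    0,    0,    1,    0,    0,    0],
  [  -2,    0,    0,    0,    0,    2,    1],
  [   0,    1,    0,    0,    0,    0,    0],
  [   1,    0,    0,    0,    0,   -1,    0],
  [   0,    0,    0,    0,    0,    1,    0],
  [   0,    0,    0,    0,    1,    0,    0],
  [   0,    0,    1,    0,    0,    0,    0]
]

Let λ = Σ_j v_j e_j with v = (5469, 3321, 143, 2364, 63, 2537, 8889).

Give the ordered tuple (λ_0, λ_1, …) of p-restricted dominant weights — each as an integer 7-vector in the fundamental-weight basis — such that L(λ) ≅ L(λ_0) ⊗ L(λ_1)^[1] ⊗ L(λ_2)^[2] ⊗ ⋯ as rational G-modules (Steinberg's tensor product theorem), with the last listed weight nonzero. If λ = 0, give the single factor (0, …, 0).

((1, 16, 6, 8, 4, 12, 7), (3, 7, 8, 2, 13, 3, 8), (8, 10, 11, 10, 8, 0, 0))

ω-coordinates c = M·v, v = (5469, 3321, 143, 2364, 63, 2537, 8889):
  c_1 = 0*5469 + 0*3321 + 0*143 + 1*2364 + 0*63 + 0*2537 + 0*8889 = 2364
  c_2 = -2*5469 + 0*3321 + 0*143 + 0*2364 + 0*63 + 2*2537 + 1*8889 = 3025
  c_3 = 0*5469 + 1*3321 + 0*143 + 0*2364 + 0*63 + 0*2537 + 0*8889 = 3321
  c_4 = 1*5469 + 0*3321 + 0*143 + 0*2364 + 0*63 + -1*2537 + 0*8889 = 2932
  c_5 = 0*5469 + 0*3321 + 0*143 + 0*2364 + 0*63 + 1*2537 + 0*8889 = 2537
  c_6 = 0*5469 + 0*3321 + 0*143 + 0*2364 + 1*63 + 0*2537 + 0*8889 = 63
  c_7 = 0*5469 + 0*3321 + 1*143 + 0*2364 + 0*63 + 0*2537 + 0*8889 = 143
Expand coordinatewise in base 17:
  c_1 = 2364 = 1·17^0 + 3·17^1 + 8·17^2
  c_2 = 3025 = 16·17^0 + 7·17^1 + 10·17^2
  c_3 = 3321 = 6·17^0 + 8·17^1 + 11·17^2
  c_4 = 2932 = 8·17^0 + 2·17^1 + 10·17^2
  c_5 = 2537 = 4·17^0 + 13·17^1 + 8·17^2
  c_6 = 63 = 12·17^0 + 3·17^1
  c_7 = 143 = 7·17^0 + 8·17^1
p-restricted factor λ_0 = (1, 16, 6, 8, 4, 12, 7)
p-restricted factor λ_1 = (3, 7, 8, 2, 13, 3, 8)
p-restricted factor λ_2 = (8, 10, 11, 10, 8, 0, 0)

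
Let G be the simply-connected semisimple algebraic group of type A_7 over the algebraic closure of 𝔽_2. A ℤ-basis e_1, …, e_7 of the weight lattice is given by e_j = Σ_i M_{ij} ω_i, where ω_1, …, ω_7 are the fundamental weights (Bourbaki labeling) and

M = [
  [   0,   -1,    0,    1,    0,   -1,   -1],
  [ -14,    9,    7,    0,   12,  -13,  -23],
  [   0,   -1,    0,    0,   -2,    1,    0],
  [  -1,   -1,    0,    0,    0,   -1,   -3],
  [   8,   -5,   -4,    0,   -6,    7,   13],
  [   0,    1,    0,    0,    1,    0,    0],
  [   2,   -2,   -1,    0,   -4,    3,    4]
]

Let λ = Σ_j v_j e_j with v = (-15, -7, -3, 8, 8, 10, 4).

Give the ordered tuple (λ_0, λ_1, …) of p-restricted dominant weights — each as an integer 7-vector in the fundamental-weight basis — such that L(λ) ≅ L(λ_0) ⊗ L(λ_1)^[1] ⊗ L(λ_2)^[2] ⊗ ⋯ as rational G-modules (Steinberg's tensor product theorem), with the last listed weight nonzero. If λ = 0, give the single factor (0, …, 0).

In the fundamental-weight basis, λ has coordinates c = M·v (v = (-15, -7, -3, 8, 8, 10, 4)):
  c_1 = (0)·(-15) + (-1)·(-7) + (0)·(-3) + (1)·(8) + (0)·(8) + (-1)·(10) + (-1)·(4) = 1
  c_2 = (-14)·(-15) + (9)·(-7) + (7)·(-3) + (0)·(8) + (12)·(8) + (-13)·(10) + (-23)·(4) = 0
  c_3 = (0)·(-15) + (-1)·(-7) + (0)·(-3) + (0)·(8) + (-2)·(8) + (1)·(10) + (0)·(4) = 1
  c_4 = (-1)·(-15) + (-1)·(-7) + (0)·(-3) + (0)·(8) + (0)·(8) + (-1)·(10) + (-3)·(4) = 0
  c_5 = (8)·(-15) + (-5)·(-7) + (-4)·(-3) + (0)·(8) + (-6)·(8) + (7)·(10) + (13)·(4) = 1
  c_6 = (0)·(-15) + (1)·(-7) + (0)·(-3) + (0)·(8) + (1)·(8) + (0)·(10) + (0)·(4) = 1
  c_7 = (2)·(-15) + (-2)·(-7) + (-1)·(-3) + (0)·(8) + (-4)·(8) + (3)·(10) + (4)·(4) = 1
Writing each c_i in base p = 2:
  c_1 = 1 = 1·2^0
  c_2 = 0
  c_3 = 1 = 1·2^0
  c_4 = 0
  c_5 = 1 = 1·2^0
  c_6 = 1 = 1·2^0
  c_7 = 1 = 1·2^0
λ_0 = (1, 0, 1, 0, 1, 1, 1)

((1, 0, 1, 0, 1, 1, 1),)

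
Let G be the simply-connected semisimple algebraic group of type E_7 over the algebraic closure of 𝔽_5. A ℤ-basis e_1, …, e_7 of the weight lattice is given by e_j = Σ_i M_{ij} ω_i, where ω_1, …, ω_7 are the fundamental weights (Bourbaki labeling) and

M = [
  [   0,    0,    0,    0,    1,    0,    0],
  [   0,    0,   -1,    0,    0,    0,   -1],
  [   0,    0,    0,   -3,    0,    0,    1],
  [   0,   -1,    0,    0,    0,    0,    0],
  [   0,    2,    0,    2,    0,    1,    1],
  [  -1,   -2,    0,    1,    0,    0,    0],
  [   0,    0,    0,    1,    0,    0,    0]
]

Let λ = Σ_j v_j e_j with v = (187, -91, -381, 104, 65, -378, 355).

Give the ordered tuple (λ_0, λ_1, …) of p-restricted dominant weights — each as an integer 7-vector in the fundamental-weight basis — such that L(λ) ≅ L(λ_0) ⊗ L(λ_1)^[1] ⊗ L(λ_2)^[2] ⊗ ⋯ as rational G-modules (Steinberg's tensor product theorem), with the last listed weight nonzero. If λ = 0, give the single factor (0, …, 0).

((0, 1, 3, 1, 3, 4, 4), (3, 0, 3, 3, 0, 4, 0), (2, 1, 1, 3, 0, 3, 4))

In the fundamental-weight basis, λ has coordinates c = M·v (v = (187, -91, -381, 104, 65, -378, 355)):
  c_1 = 0·187 + (0)·(-91) + (0)·(-381) + 0·104 + 1·65 + (0)·(-378) + 0·355 = 65
  c_2 = 0·187 + (0)·(-91) + (-1)·(-381) + 0·104 + 0·65 + (0)·(-378) + (-1)·(355) = 26
  c_3 = 0·187 + (0)·(-91) + (0)·(-381) + (-3)·(104) + 0·65 + (0)·(-378) + 1·355 = 43
  c_4 = 0·187 + (-1)·(-91) + (0)·(-381) + 0·104 + 0·65 + (0)·(-378) + 0·355 = 91
  c_5 = 0·187 + (2)·(-91) + (0)·(-381) + 2·104 + 0·65 + (1)·(-378) + 1·355 = 3
  c_6 = (-1)·(187) + (-2)·(-91) + (0)·(-381) + 1·104 + 0·65 + (0)·(-378) + 0·355 = 99
  c_7 = 0·187 + (0)·(-91) + (0)·(-381) + 1·104 + 0·65 + (0)·(-378) + 0·355 = 104
Expand coordinatewise in base 5:
  c_1 = 65 = 0·5^0 + 3·5^1 + 2·5^2
  c_2 = 26 = 1·5^0 + 0·5^1 + 1·5^2
  c_3 = 43 = 3·5^0 + 3·5^1 + 1·5^2
  c_4 = 91 = 1·5^0 + 3·5^1 + 3·5^2
  c_5 = 3 = 3·5^0
  c_6 = 99 = 4·5^0 + 4·5^1 + 3·5^2
  c_7 = 104 = 4·5^0 + 0·5^1 + 4·5^2
p-restricted factor λ_0 = (0, 1, 3, 1, 3, 4, 4)
p-restricted factor λ_1 = (3, 0, 3, 3, 0, 4, 0)
p-restricted factor λ_2 = (2, 1, 1, 3, 0, 3, 4)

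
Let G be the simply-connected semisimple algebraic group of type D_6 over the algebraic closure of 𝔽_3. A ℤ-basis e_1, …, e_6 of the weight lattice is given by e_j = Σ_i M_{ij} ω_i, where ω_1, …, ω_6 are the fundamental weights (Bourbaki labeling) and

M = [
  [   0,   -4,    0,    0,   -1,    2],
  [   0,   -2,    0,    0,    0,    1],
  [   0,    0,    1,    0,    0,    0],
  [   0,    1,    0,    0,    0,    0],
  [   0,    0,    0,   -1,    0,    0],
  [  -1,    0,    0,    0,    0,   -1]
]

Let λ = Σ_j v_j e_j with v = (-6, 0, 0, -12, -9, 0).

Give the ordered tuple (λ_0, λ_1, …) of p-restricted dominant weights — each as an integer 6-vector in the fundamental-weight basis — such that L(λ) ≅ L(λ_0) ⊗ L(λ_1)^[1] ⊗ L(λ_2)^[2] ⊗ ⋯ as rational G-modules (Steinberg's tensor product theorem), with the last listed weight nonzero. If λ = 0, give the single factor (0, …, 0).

((0, 0, 0, 0, 0, 0), (0, 0, 0, 0, 1, 2), (1, 0, 0, 0, 1, 0))

Change of basis e → ω: c = M·v where v = (-6, 0, 0, -12, -9, 0):
  c_1 = 0*-6 + -4*0 + 0*0 + 0*-12 + -1*-9 + 2*0 = 9
  c_2 = 0*-6 + -2*0 + 0*0 + 0*-12 + 0*-9 + 1*0 = 0
  c_3 = 0*-6 + 0*0 + 1*0 + 0*-12 + 0*-9 + 0*0 = 0
  c_4 = 0*-6 + 1*0 + 0*0 + 0*-12 + 0*-9 + 0*0 = 0
  c_5 = 0*-6 + 0*0 + 0*0 + -1*-12 + 0*-9 + 0*0 = 12
  c_6 = -1*-6 + 0*0 + 0*0 + 0*-12 + 0*-9 + -1*0 = 6
Base-3 expansion of each c_i:
  c_1 = 9 = 0·3^0 + 0·3^1 + 1·3^2
  c_2 = 0
  c_3 = 0
  c_4 = 0
  c_5 = 12 = 0·3^0 + 1·3^1 + 1·3^2
  c_6 = 6 = 0·3^0 + 2·3^1
Factor λ_0 = (0, 0, 0, 0, 0, 0)
Factor λ_1 = (0, 0, 0, 0, 1, 2)
Factor λ_2 = (1, 0, 0, 0, 1, 0)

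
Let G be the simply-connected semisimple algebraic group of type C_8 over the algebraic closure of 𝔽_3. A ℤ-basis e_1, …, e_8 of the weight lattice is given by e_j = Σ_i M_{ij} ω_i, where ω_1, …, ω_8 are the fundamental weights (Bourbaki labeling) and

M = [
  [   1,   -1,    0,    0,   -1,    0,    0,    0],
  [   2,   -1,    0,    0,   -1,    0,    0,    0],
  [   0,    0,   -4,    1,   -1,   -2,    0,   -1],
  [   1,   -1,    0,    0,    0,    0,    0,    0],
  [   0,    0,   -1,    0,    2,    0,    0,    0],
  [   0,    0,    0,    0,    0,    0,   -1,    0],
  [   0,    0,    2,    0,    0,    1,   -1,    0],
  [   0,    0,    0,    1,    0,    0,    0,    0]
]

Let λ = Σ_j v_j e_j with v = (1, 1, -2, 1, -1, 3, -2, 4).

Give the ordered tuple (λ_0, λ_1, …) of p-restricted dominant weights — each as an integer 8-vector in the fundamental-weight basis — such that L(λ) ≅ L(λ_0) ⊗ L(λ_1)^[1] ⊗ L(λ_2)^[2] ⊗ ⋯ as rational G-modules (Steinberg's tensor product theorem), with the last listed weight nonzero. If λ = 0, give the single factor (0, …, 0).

Converting to the ω-basis (c_i = row i of M dotted with v = (1, 1, -2, 1, -1, 3, -2, 4)):
  c_1 = 1·1 + (-1)·(1) + (0)·(-2) + 0·1 + (-1)·(-1) + 0·3 + (0)·(-2) + 0·4 = 1
  c_2 = 2·1 + (-1)·(1) + (0)·(-2) + 0·1 + (-1)·(-1) + 0·3 + (0)·(-2) + 0·4 = 2
  c_3 = 0·1 + 0·1 + (-4)·(-2) + 1·1 + (-1)·(-1) + (-2)·(3) + (0)·(-2) + (-1)·(4) = 0
  c_4 = 1·1 + (-1)·(1) + (0)·(-2) + 0·1 + (0)·(-1) + 0·3 + (0)·(-2) + 0·4 = 0
  c_5 = 0·1 + 0·1 + (-1)·(-2) + 0·1 + (2)·(-1) + 0·3 + (0)·(-2) + 0·4 = 0
  c_6 = 0·1 + 0·1 + (0)·(-2) + 0·1 + (0)·(-1) + 0·3 + (-1)·(-2) + 0·4 = 2
  c_7 = 0·1 + 0·1 + (2)·(-2) + 0·1 + (0)·(-1) + 1·3 + (-1)·(-2) + 0·4 = 1
  c_8 = 0·1 + 0·1 + (0)·(-2) + 1·1 + (0)·(-1) + 0·3 + (0)·(-2) + 0·4 = 1
p = 3; digits c_i = Σ_j d_{ij}·3^j, 0 ≤ d_{ij} < 3:
  c_1 = 1 = 1·3^0
  c_2 = 2 = 2·3^0
  c_3 = 0
  c_4 = 0
  c_5 = 0
  c_6 = 2 = 2·3^0
  c_7 = 1 = 1·3^0
  c_8 = 1 = 1·3^0
p-restricted factor λ_0 = (1, 2, 0, 0, 0, 2, 1, 1)

((1, 2, 0, 0, 0, 2, 1, 1),)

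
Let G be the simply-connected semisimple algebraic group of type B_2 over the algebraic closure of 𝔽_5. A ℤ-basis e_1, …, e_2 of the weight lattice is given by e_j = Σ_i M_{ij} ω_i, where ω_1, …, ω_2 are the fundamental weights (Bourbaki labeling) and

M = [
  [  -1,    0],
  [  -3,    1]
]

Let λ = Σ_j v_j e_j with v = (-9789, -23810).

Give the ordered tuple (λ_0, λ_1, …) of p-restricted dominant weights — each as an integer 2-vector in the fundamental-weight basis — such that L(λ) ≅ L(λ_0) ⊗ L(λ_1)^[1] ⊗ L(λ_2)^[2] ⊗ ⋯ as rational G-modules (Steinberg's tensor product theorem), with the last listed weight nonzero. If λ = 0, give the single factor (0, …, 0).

Change of basis e → ω: c = M·v where v = (-9789, -23810):
  c_1 = (-1)·(-9789) + (0)·(-23810) = 9789
  c_2 = (-3)·(-9789) + (1)·(-23810) = 5557
p = 5; digits c_i = Σ_j d_{ij}·5^j, 0 ≤ d_{ij} < 5:
  c_1 = 9789 = 4·5^0 + 2·5^1 + 1·5^2 + 3·5^3 + 0·5^4 + 3·5^5
  c_2 = 5557 = 2·5^0 + 1·5^1 + 2·5^2 + 4·5^3 + 3·5^4 + 1·5^5
Factor λ_0 = (4, 2)
Factor λ_1 = (2, 1)
Factor λ_2 = (1, 2)
Factor λ_3 = (3, 4)
Factor λ_4 = (0, 3)
Factor λ_5 = (3, 1)

((4, 2), (2, 1), (1, 2), (3, 4), (0, 3), (3, 1))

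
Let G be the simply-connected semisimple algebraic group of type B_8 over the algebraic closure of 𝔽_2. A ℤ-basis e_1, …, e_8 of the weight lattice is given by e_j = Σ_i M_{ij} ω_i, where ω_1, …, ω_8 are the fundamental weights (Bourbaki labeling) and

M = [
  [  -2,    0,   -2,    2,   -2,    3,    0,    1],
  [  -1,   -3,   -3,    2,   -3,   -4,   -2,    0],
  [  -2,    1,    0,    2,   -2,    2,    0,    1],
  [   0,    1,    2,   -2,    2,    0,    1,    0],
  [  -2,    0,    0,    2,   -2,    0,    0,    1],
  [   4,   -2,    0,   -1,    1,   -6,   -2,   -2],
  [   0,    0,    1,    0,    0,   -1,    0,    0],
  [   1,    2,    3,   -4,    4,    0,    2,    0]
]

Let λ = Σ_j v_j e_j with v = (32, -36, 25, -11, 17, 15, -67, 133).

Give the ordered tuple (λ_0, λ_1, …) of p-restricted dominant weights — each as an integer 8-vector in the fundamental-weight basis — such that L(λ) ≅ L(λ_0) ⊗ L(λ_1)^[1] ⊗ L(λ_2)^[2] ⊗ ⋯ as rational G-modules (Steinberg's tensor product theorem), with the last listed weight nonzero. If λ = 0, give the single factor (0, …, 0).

Converting to the ω-basis (c_i = row i of M dotted with v = (32, -36, 25, -11, 17, 15, -67, 133)):
  c_1 = -2*32 + 0*-36 + -2*25 + 2*-11 + -2*17 + 3*15 + 0*-67 + 1*133 = 8
  c_2 = -1*32 + -3*-36 + -3*25 + 2*-11 + -3*17 + -4*15 + -2*-67 + 0*133 = 2
  c_3 = -2*32 + 1*-36 + 0*25 + 2*-11 + -2*17 + 2*15 + 0*-67 + 1*133 = 7
  c_4 = 0*32 + 1*-36 + 2*25 + -2*-11 + 2*17 + 0*15 + 1*-67 + 0*133 = 3
  c_5 = -2*32 + 0*-36 + 0*25 + 2*-11 + -2*17 + 0*15 + 0*-67 + 1*133 = 13
  c_6 = 4*32 + -2*-36 + 0*25 + -1*-11 + 1*17 + -6*15 + -2*-67 + -2*133 = 6
  c_7 = 0*32 + 0*-36 + 1*25 + 0*-11 + 0*17 + -1*15 + 0*-67 + 0*133 = 10
  c_8 = 1*32 + 2*-36 + 3*25 + -4*-11 + 4*17 + 0*15 + 2*-67 + 0*133 = 13
Writing each c_i in base p = 2:
  c_1 = 8 = 0·2^0 + 0·2^1 + 0·2^2 + 1·2^3
  c_2 = 2 = 0·2^0 + 1·2^1
  c_3 = 7 = 1·2^0 + 1·2^1 + 1·2^2
  c_4 = 3 = 1·2^0 + 1·2^1
  c_5 = 13 = 1·2^0 + 0·2^1 + 1·2^2 + 1·2^3
  c_6 = 6 = 0·2^0 + 1·2^1 + 1·2^2
  c_7 = 10 = 0·2^0 + 1·2^1 + 0·2^2 + 1·2^3
  c_8 = 13 = 1·2^0 + 0·2^1 + 1·2^2 + 1·2^3
λ_0 = (0, 0, 1, 1, 1, 0, 0, 1)
λ_1 = (0, 1, 1, 1, 0, 1, 1, 0)
λ_2 = (0, 0, 1, 0, 1, 1, 0, 1)
λ_3 = (1, 0, 0, 0, 1, 0, 1, 1)

((0, 0, 1, 1, 1, 0, 0, 1), (0, 1, 1, 1, 0, 1, 1, 0), (0, 0, 1, 0, 1, 1, 0, 1), (1, 0, 0, 0, 1, 0, 1, 1))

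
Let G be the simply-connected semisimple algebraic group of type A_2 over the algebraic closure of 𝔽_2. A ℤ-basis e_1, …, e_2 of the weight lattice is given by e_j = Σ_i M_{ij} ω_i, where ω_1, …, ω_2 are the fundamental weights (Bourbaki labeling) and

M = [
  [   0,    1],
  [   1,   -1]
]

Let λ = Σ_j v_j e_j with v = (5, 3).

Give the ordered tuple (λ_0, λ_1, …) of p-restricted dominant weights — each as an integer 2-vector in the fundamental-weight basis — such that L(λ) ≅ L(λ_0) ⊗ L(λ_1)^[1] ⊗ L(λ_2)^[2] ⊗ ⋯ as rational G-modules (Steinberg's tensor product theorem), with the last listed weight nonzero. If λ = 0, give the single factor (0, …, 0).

((1, 0), (1, 1))

In the fundamental-weight basis, λ has coordinates c = M·v (v = (5, 3)):
  c_1 = (0)·(5) + (1)·(3) = 3
  c_2 = (1)·(5) + (-1)·(3) = 2
Writing each c_i in base p = 2:
  c_1 = 3 = 1·2^0 + 1·2^1
  c_2 = 2 = 0·2^0 + 1·2^1
p-restricted factor λ_0 = (1, 0)
p-restricted factor λ_1 = (1, 1)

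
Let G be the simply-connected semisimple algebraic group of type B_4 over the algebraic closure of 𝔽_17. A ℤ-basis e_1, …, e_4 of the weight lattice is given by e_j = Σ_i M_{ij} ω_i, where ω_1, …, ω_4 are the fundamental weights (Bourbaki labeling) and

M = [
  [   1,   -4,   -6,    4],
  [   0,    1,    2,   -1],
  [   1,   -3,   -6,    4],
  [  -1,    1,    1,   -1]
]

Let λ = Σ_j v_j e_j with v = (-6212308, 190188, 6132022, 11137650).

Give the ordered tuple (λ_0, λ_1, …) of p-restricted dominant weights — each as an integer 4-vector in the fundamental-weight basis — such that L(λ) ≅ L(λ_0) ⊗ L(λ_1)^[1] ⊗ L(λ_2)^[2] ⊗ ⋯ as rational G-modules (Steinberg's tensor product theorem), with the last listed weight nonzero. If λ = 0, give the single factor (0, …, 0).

((8, 0, 0, 12), (11, 11, 13, 7), (14, 16, 9, 5), (6, 12, 11, 12), (9, 15, 11, 16))

Change of basis e → ω: c = M·v where v = (-6212308, 190188, 6132022, 11137650):
  c_1 = (1)·(-6212308) + (-4)·(190188) + (-6)·(6132022) + 4·11137650 = 785408
  c_2 = (0)·(-6212308) + 1·190188 + 2·6132022 + (-1)·(11137650) = 1316582
  c_3 = (1)·(-6212308) + (-3)·(190188) + (-6)·(6132022) + 4·11137650 = 975596
  c_4 = (-1)·(-6212308) + 1·190188 + 1·6132022 + (-1)·(11137650) = 1396868
Writing each c_i in base p = 17:
  c_1 = 785408 = 8·17^0 + 11·17^1 + 14·17^2 + 6·17^3 + 9·17^4
  c_2 = 1316582 = 0·17^0 + 11·17^1 + 16·17^2 + 12·17^3 + 15·17^4
  c_3 = 975596 = 0·17^0 + 13·17^1 + 9·17^2 + 11·17^3 + 11·17^4
  c_4 = 1396868 = 12·17^0 + 7·17^1 + 5·17^2 + 12·17^3 + 16·17^4
Factor λ_0 = (8, 0, 0, 12)
Factor λ_1 = (11, 11, 13, 7)
Factor λ_2 = (14, 16, 9, 5)
Factor λ_3 = (6, 12, 11, 12)
Factor λ_4 = (9, 15, 11, 16)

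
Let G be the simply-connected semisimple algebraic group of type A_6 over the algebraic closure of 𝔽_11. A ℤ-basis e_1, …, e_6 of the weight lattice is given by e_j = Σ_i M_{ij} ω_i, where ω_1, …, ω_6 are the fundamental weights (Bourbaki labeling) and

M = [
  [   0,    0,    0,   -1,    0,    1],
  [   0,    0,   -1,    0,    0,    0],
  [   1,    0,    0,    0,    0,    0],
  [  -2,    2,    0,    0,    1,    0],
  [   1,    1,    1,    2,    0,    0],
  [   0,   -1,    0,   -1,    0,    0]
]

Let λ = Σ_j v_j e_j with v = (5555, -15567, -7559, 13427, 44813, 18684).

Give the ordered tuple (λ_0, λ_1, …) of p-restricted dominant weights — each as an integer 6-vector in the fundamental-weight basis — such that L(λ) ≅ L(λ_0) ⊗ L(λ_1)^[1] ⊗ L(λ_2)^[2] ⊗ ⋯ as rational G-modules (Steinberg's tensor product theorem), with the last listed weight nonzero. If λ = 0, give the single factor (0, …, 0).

((10, 2, 0, 6, 10, 6), (4, 5, 10, 2, 7, 7), (10, 7, 1, 10, 10, 6), (3, 5, 4, 1, 6, 1))

Change of basis e → ω: c = M·v where v = (5555, -15567, -7559, 13427, 44813, 18684):
  c_1 = 0·5555 + (0)·(-15567) + (0)·(-7559) + (-1)·(13427) + 0·44813 + 1·18684 = 5257
  c_2 = 0·5555 + (0)·(-15567) + (-1)·(-7559) + 0·13427 + 0·44813 + 0·18684 = 7559
  c_3 = 1·5555 + (0)·(-15567) + (0)·(-7559) + 0·13427 + 0·44813 + 0·18684 = 5555
  c_4 = (-2)·(5555) + (2)·(-15567) + (0)·(-7559) + 0·13427 + 1·44813 + 0·18684 = 2569
  c_5 = 1·5555 + (1)·(-15567) + (1)·(-7559) + 2·13427 + 0·44813 + 0·18684 = 9283
  c_6 = 0·5555 + (-1)·(-15567) + (0)·(-7559) + (-1)·(13427) + 0·44813 + 0·18684 = 2140
p = 11; digits c_i = Σ_j d_{ij}·11^j, 0 ≤ d_{ij} < 11:
  c_1 = 5257 = 10·11^0 + 4·11^1 + 10·11^2 + 3·11^3
  c_2 = 7559 = 2·11^0 + 5·11^1 + 7·11^2 + 5·11^3
  c_3 = 5555 = 0·11^0 + 10·11^1 + 1·11^2 + 4·11^3
  c_4 = 2569 = 6·11^0 + 2·11^1 + 10·11^2 + 1·11^3
  c_5 = 9283 = 10·11^0 + 7·11^1 + 10·11^2 + 6·11^3
  c_6 = 2140 = 6·11^0 + 7·11^1 + 6·11^2 + 1·11^3
λ_0 = (10, 2, 0, 6, 10, 6)
λ_1 = (4, 5, 10, 2, 7, 7)
λ_2 = (10, 7, 1, 10, 10, 6)
λ_3 = (3, 5, 4, 1, 6, 1)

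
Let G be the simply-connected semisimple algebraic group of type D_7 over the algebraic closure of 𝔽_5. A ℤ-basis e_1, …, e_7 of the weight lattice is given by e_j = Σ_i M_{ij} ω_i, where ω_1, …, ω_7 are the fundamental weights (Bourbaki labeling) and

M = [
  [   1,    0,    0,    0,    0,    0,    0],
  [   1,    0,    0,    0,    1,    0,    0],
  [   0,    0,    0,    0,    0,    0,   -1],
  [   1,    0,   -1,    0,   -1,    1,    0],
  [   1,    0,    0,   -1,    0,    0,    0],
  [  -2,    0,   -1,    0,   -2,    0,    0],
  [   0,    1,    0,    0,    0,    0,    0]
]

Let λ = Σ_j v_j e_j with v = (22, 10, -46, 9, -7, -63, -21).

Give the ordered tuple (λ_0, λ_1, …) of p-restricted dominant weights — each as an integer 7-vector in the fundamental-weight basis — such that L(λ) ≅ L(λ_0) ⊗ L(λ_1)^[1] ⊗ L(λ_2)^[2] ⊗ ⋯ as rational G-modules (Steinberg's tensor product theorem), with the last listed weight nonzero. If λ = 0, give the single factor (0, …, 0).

((2, 0, 1, 2, 3, 1, 0), (4, 3, 4, 2, 2, 3, 2))

ω-coordinates c = M·v, v = (22, 10, -46, 9, -7, -63, -21):
  c_1 = (1)·(22) + (0)·(10) + (0)·(-46) + (0)·(9) + (0)·(-7) + (0)·(-63) + (0)·(-21) = 22
  c_2 = (1)·(22) + (0)·(10) + (0)·(-46) + (0)·(9) + (1)·(-7) + (0)·(-63) + (0)·(-21) = 15
  c_3 = (0)·(22) + (0)·(10) + (0)·(-46) + (0)·(9) + (0)·(-7) + (0)·(-63) + (-1)·(-21) = 21
  c_4 = (1)·(22) + (0)·(10) + (-1)·(-46) + (0)·(9) + (-1)·(-7) + (1)·(-63) + (0)·(-21) = 12
  c_5 = (1)·(22) + (0)·(10) + (0)·(-46) + (-1)·(9) + (0)·(-7) + (0)·(-63) + (0)·(-21) = 13
  c_6 = (-2)·(22) + (0)·(10) + (-1)·(-46) + (0)·(9) + (-2)·(-7) + (0)·(-63) + (0)·(-21) = 16
  c_7 = (0)·(22) + (1)·(10) + (0)·(-46) + (0)·(9) + (0)·(-7) + (0)·(-63) + (0)·(-21) = 10
Writing each c_i in base p = 5:
  c_1 = 22 = 2·5^0 + 4·5^1
  c_2 = 15 = 0·5^0 + 3·5^1
  c_3 = 21 = 1·5^0 + 4·5^1
  c_4 = 12 = 2·5^0 + 2·5^1
  c_5 = 13 = 3·5^0 + 2·5^1
  c_6 = 16 = 1·5^0 + 3·5^1
  c_7 = 10 = 0·5^0 + 2·5^1
λ_0 = (2, 0, 1, 2, 3, 1, 0)
λ_1 = (4, 3, 4, 2, 2, 3, 2)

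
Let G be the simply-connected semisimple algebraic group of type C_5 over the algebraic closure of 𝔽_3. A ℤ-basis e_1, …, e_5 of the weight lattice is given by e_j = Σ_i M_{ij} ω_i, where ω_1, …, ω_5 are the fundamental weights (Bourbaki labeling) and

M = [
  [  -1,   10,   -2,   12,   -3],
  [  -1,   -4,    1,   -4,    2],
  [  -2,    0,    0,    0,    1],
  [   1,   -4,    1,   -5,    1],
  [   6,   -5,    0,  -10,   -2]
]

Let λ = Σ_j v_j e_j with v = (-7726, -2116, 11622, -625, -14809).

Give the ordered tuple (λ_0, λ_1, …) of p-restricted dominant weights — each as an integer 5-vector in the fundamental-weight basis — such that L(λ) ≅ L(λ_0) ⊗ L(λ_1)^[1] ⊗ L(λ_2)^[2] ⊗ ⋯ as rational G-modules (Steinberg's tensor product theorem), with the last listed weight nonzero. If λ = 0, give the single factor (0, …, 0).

((0, 1, 1, 1, 2), (2, 0, 1, 0, 0), (0, 2, 2, 0, 1), (0, 1, 2, 1, 0), (0, 2, 1, 2, 1), (1, 2, 2, 2, 0))

Converting to the ω-basis (c_i = row i of M dotted with v = (-7726, -2116, 11622, -625, -14809)):
  c_1 = (-1)·(-7726) + (10)·(-2116) + (-2)·(11622) + (12)·(-625) + (-3)·(-14809) = 249
  c_2 = (-1)·(-7726) + (-4)·(-2116) + 1·11622 + (-4)·(-625) + (2)·(-14809) = 694
  c_3 = (-2)·(-7726) + (0)·(-2116) + 0·11622 + (0)·(-625) + (1)·(-14809) = 643
  c_4 = (1)·(-7726) + (-4)·(-2116) + 1·11622 + (-5)·(-625) + (1)·(-14809) = 676
  c_5 = (6)·(-7726) + (-5)·(-2116) + 0·11622 + (-10)·(-625) + (-2)·(-14809) = 92
Writing each c_i in base p = 3:
  c_1 = 249 = 0·3^0 + 2·3^1 + 0·3^2 + 0·3^3 + 0·3^4 + 1·3^5
  c_2 = 694 = 1·3^0 + 0·3^1 + 2·3^2 + 1·3^3 + 2·3^4 + 2·3^5
  c_3 = 643 = 1·3^0 + 1·3^1 + 2·3^2 + 2·3^3 + 1·3^4 + 2·3^5
  c_4 = 676 = 1·3^0 + 0·3^1 + 0·3^2 + 1·3^3 + 2·3^4 + 2·3^5
  c_5 = 92 = 2·3^0 + 0·3^1 + 1·3^2 + 0·3^3 + 1·3^4
p-restricted factor λ_0 = (0, 1, 1, 1, 2)
p-restricted factor λ_1 = (2, 0, 1, 0, 0)
p-restricted factor λ_2 = (0, 2, 2, 0, 1)
p-restricted factor λ_3 = (0, 1, 2, 1, 0)
p-restricted factor λ_4 = (0, 2, 1, 2, 1)
p-restricted factor λ_5 = (1, 2, 2, 2, 0)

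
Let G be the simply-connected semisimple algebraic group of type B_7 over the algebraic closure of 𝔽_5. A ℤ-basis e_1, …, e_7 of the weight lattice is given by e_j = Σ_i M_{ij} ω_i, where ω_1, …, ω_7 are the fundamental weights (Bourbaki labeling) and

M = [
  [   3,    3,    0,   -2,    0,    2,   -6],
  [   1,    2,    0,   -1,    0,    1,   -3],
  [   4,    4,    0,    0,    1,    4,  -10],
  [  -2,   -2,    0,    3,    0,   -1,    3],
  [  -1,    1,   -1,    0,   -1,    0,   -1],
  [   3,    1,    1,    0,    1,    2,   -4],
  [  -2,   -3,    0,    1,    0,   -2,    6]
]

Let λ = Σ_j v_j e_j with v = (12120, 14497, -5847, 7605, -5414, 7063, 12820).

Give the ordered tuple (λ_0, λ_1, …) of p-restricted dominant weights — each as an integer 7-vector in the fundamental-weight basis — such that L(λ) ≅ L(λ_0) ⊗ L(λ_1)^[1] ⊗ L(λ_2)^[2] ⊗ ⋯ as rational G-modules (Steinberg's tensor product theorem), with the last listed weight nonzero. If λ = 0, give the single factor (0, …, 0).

Change of basis e → ω: c = M·v where v = (12120, 14497, -5847, 7605, -5414, 7063, 12820):
  c_1 = 3·12120 + 3·14497 + (0)·(-5847) + (-2)·(7605) + (0)·(-5414) + 2·7063 + (-6)·(12820) = 1847
  c_2 = 1·12120 + 2·14497 + (0)·(-5847) + (-1)·(7605) + (0)·(-5414) + 1·7063 + (-3)·(12820) = 2112
  c_3 = 4·12120 + 4·14497 + (0)·(-5847) + 0·7605 + (1)·(-5414) + 4·7063 + (-10)·(12820) = 1106
  c_4 = (-2)·(12120) + (-2)·(14497) + (0)·(-5847) + 3·7605 + (0)·(-5414) + (-1)·(7063) + 3·12820 = 978
  c_5 = (-1)·(12120) + 1·14497 + (-1)·(-5847) + 0·7605 + (-1)·(-5414) + 0·7063 + (-1)·(12820) = 818
  c_6 = 3·12120 + 1·14497 + (1)·(-5847) + 0·7605 + (1)·(-5414) + 2·7063 + (-4)·(12820) = 2442
  c_7 = (-2)·(12120) + (-3)·(14497) + (0)·(-5847) + 1·7605 + (0)·(-5414) + (-2)·(7063) + 6·12820 = 2668
Base-5 expansion of each c_i:
  c_1 = 1847 = 2·5^0 + 4·5^1 + 3·5^2 + 4·5^3 + 2·5^4
  c_2 = 2112 = 2·5^0 + 2·5^1 + 4·5^2 + 1·5^3 + 3·5^4
  c_3 = 1106 = 1·5^0 + 1·5^1 + 4·5^2 + 3·5^3 + 1·5^4
  c_4 = 978 = 3·5^0 + 0·5^1 + 4·5^2 + 2·5^3 + 1·5^4
  c_5 = 818 = 3·5^0 + 3·5^1 + 2·5^2 + 1·5^3 + 1·5^4
  c_6 = 2442 = 2·5^0 + 3·5^1 + 2·5^2 + 4·5^3 + 3·5^4
  c_7 = 2668 = 3·5^0 + 3·5^1 + 1·5^2 + 1·5^3 + 4·5^4
p-restricted factor λ_0 = (2, 2, 1, 3, 3, 2, 3)
p-restricted factor λ_1 = (4, 2, 1, 0, 3, 3, 3)
p-restricted factor λ_2 = (3, 4, 4, 4, 2, 2, 1)
p-restricted factor λ_3 = (4, 1, 3, 2, 1, 4, 1)
p-restricted factor λ_4 = (2, 3, 1, 1, 1, 3, 4)

((2, 2, 1, 3, 3, 2, 3), (4, 2, 1, 0, 3, 3, 3), (3, 4, 4, 4, 2, 2, 1), (4, 1, 3, 2, 1, 4, 1), (2, 3, 1, 1, 1, 3, 4))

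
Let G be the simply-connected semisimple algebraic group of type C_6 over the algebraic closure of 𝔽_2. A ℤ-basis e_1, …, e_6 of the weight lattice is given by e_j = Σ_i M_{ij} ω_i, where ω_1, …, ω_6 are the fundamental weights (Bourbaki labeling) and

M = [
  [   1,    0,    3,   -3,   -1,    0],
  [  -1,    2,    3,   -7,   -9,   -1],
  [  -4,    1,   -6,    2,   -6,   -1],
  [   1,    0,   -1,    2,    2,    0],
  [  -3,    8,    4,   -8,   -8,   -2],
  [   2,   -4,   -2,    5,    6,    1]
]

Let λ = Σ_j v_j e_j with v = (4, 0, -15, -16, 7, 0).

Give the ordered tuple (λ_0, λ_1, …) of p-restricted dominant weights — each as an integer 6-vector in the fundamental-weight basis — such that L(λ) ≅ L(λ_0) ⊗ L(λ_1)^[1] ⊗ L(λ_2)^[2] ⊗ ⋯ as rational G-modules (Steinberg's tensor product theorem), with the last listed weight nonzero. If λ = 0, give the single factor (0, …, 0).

((0, 0, 0, 1, 0, 0),)

Compute c_i = Σ_j M_{ij} v_j with v = (4, 0, -15, -16, 7, 0):
  c_1 = 1*4 + 0*0 + 3*-15 + -3*-16 + -1*7 + 0*0 = 0
  c_2 = -1*4 + 2*0 + 3*-15 + -7*-16 + -9*7 + -1*0 = 0
  c_3 = -4*4 + 1*0 + -6*-15 + 2*-16 + -6*7 + -1*0 = 0
  c_4 = 1*4 + 0*0 + -1*-15 + 2*-16 + 2*7 + 0*0 = 1
  c_5 = -3*4 + 8*0 + 4*-15 + -8*-16 + -8*7 + -2*0 = 0
  c_6 = 2*4 + -4*0 + -2*-15 + 5*-16 + 6*7 + 1*0 = 0
p = 2; digits c_i = Σ_j d_{ij}·2^j, 0 ≤ d_{ij} < 2:
  c_1 = 0
  c_2 = 0
  c_3 = 0
  c_4 = 1 = 1·2^0
  c_5 = 0
  c_6 = 0
Factor λ_0 = (0, 0, 0, 1, 0, 0)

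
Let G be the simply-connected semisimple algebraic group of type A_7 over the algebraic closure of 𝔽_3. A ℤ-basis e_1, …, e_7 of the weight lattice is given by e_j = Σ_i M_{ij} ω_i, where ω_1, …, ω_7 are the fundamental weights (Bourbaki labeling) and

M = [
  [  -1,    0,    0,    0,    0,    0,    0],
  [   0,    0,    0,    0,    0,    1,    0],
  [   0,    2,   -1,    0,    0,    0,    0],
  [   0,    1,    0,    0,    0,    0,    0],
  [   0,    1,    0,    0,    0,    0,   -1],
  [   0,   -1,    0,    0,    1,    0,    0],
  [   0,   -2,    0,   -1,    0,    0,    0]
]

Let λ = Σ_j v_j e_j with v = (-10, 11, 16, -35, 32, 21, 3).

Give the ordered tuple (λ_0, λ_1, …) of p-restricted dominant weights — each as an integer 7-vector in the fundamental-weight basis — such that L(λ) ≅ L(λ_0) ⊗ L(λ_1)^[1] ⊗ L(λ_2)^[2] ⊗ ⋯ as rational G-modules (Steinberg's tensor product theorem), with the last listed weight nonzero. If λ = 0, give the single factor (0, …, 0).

((1, 0, 0, 2, 2, 0, 1), (0, 1, 2, 0, 2, 1, 1), (1, 2, 0, 1, 0, 2, 1))

Compute c_i = Σ_j M_{ij} v_j with v = (-10, 11, 16, -35, 32, 21, 3):
  c_1 = -1*-10 + 0*11 + 0*16 + 0*-35 + 0*32 + 0*21 + 0*3 = 10
  c_2 = 0*-10 + 0*11 + 0*16 + 0*-35 + 0*32 + 1*21 + 0*3 = 21
  c_3 = 0*-10 + 2*11 + -1*16 + 0*-35 + 0*32 + 0*21 + 0*3 = 6
  c_4 = 0*-10 + 1*11 + 0*16 + 0*-35 + 0*32 + 0*21 + 0*3 = 11
  c_5 = 0*-10 + 1*11 + 0*16 + 0*-35 + 0*32 + 0*21 + -1*3 = 8
  c_6 = 0*-10 + -1*11 + 0*16 + 0*-35 + 1*32 + 0*21 + 0*3 = 21
  c_7 = 0*-10 + -2*11 + 0*16 + -1*-35 + 0*32 + 0*21 + 0*3 = 13
Base-3 expansion of each c_i:
  c_1 = 10 = 1·3^0 + 0·3^1 + 1·3^2
  c_2 = 21 = 0·3^0 + 1·3^1 + 2·3^2
  c_3 = 6 = 0·3^0 + 2·3^1
  c_4 = 11 = 2·3^0 + 0·3^1 + 1·3^2
  c_5 = 8 = 2·3^0 + 2·3^1
  c_6 = 21 = 0·3^0 + 1·3^1 + 2·3^2
  c_7 = 13 = 1·3^0 + 1·3^1 + 1·3^2
p-restricted factor λ_0 = (1, 0, 0, 2, 2, 0, 1)
p-restricted factor λ_1 = (0, 1, 2, 0, 2, 1, 1)
p-restricted factor λ_2 = (1, 2, 0, 1, 0, 2, 1)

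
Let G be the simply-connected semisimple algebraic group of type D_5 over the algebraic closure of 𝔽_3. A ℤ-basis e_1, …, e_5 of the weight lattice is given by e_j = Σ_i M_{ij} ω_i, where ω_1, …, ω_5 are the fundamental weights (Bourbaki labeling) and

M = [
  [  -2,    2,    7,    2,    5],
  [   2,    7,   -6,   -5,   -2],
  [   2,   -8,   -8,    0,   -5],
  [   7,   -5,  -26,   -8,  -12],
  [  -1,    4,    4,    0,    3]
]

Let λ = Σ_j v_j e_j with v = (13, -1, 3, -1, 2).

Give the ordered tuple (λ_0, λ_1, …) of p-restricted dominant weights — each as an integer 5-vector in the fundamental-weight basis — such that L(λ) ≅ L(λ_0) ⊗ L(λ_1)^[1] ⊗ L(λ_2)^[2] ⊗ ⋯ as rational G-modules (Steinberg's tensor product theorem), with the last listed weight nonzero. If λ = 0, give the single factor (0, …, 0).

Change of basis e → ω: c = M·v where v = (13, -1, 3, -1, 2):
  c_1 = -2*13 + 2*-1 + 7*3 + 2*-1 + 5*2 = 1
  c_2 = 2*13 + 7*-1 + -6*3 + -5*-1 + -2*2 = 2
  c_3 = 2*13 + -8*-1 + -8*3 + 0*-1 + -5*2 = 0
  c_4 = 7*13 + -5*-1 + -26*3 + -8*-1 + -12*2 = 2
  c_5 = -1*13 + 4*-1 + 4*3 + 0*-1 + 3*2 = 1
Base-3 expansion of each c_i:
  c_1 = 1 = 1·3^0
  c_2 = 2 = 2·3^0
  c_3 = 0
  c_4 = 2 = 2·3^0
  c_5 = 1 = 1·3^0
p-restricted factor λ_0 = (1, 2, 0, 2, 1)

((1, 2, 0, 2, 1),)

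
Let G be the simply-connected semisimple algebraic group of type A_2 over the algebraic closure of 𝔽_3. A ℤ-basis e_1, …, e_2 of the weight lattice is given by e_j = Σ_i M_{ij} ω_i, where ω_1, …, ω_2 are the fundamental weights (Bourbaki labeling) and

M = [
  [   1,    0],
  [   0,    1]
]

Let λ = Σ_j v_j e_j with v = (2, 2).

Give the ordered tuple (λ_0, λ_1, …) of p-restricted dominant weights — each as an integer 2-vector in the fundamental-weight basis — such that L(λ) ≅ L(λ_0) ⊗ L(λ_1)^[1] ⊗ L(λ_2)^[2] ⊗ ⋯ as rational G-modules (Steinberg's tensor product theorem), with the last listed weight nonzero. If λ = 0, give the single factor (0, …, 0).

In the fundamental-weight basis, λ has coordinates c = M·v (v = (2, 2)):
  c_1 = 1*2 + 0*2 = 2
  c_2 = 0*2 + 1*2 = 2
p = 3; digits c_i = Σ_j d_{ij}·3^j, 0 ≤ d_{ij} < 3:
  c_1 = 2 = 2·3^0
  c_2 = 2 = 2·3^0
λ_0 = (2, 2)

((2, 2),)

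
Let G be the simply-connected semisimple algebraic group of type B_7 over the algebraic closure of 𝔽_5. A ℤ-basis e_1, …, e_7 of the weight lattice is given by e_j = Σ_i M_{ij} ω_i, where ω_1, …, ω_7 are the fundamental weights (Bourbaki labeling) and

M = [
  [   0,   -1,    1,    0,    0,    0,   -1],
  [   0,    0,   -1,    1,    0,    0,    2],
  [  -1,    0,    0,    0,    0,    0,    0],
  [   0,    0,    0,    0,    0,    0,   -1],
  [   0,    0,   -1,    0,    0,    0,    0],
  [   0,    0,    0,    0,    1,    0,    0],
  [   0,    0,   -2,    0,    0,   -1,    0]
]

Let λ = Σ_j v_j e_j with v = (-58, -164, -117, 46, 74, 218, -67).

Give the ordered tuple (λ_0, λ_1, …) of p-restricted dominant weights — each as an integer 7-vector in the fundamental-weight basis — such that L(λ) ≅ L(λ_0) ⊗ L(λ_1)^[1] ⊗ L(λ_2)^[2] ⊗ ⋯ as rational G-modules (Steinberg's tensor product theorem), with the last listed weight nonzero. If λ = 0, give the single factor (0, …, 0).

Converting to the ω-basis (c_i = row i of M dotted with v = (-58, -164, -117, 46, 74, 218, -67)):
  c_1 = (0)·(-58) + (-1)·(-164) + (1)·(-117) + (0)·(46) + (0)·(74) + (0)·(218) + (-1)·(-67) = 114
  c_2 = (0)·(-58) + (0)·(-164) + (-1)·(-117) + (1)·(46) + (0)·(74) + (0)·(218) + (2)·(-67) = 29
  c_3 = (-1)·(-58) + (0)·(-164) + (0)·(-117) + (0)·(46) + (0)·(74) + (0)·(218) + (0)·(-67) = 58
  c_4 = (0)·(-58) + (0)·(-164) + (0)·(-117) + (0)·(46) + (0)·(74) + (0)·(218) + (-1)·(-67) = 67
  c_5 = (0)·(-58) + (0)·(-164) + (-1)·(-117) + (0)·(46) + (0)·(74) + (0)·(218) + (0)·(-67) = 117
  c_6 = (0)·(-58) + (0)·(-164) + (0)·(-117) + (0)·(46) + (1)·(74) + (0)·(218) + (0)·(-67) = 74
  c_7 = (0)·(-58) + (0)·(-164) + (-2)·(-117) + (0)·(46) + (0)·(74) + (-1)·(218) + (0)·(-67) = 16
Base-5 expansion of each c_i:
  c_1 = 114 = 4·5^0 + 2·5^1 + 4·5^2
  c_2 = 29 = 4·5^0 + 0·5^1 + 1·5^2
  c_3 = 58 = 3·5^0 + 1·5^1 + 2·5^2
  c_4 = 67 = 2·5^0 + 3·5^1 + 2·5^2
  c_5 = 117 = 2·5^0 + 3·5^1 + 4·5^2
  c_6 = 74 = 4·5^0 + 4·5^1 + 2·5^2
  c_7 = 16 = 1·5^0 + 3·5^1
λ_0 = (4, 4, 3, 2, 2, 4, 1)
λ_1 = (2, 0, 1, 3, 3, 4, 3)
λ_2 = (4, 1, 2, 2, 4, 2, 0)

((4, 4, 3, 2, 2, 4, 1), (2, 0, 1, 3, 3, 4, 3), (4, 1, 2, 2, 4, 2, 0))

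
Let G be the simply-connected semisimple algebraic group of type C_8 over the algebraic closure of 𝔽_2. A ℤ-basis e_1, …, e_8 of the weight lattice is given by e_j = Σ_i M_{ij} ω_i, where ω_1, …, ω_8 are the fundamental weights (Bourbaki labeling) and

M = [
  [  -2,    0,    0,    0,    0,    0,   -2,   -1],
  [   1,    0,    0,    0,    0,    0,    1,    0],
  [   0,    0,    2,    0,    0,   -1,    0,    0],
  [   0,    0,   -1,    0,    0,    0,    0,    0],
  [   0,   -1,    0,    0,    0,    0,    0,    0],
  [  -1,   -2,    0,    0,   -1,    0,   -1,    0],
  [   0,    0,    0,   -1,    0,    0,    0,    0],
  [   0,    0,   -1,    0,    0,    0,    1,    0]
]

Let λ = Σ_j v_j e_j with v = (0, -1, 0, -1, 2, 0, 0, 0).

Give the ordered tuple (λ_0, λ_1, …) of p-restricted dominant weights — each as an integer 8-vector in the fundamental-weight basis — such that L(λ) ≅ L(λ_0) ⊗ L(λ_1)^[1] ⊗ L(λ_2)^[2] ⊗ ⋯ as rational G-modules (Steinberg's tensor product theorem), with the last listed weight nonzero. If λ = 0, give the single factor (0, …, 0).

((0, 0, 0, 0, 1, 0, 1, 0),)

Converting to the ω-basis (c_i = row i of M dotted with v = (0, -1, 0, -1, 2, 0, 0, 0)):
  c_1 = (-2)·(0) + (0)·(-1) + (0)·(0) + (0)·(-1) + (0)·(2) + (0)·(0) + (-2)·(0) + (-1)·(0) = 0
  c_2 = (1)·(0) + (0)·(-1) + (0)·(0) + (0)·(-1) + (0)·(2) + (0)·(0) + (1)·(0) + (0)·(0) = 0
  c_3 = (0)·(0) + (0)·(-1) + (2)·(0) + (0)·(-1) + (0)·(2) + (-1)·(0) + (0)·(0) + (0)·(0) = 0
  c_4 = (0)·(0) + (0)·(-1) + (-1)·(0) + (0)·(-1) + (0)·(2) + (0)·(0) + (0)·(0) + (0)·(0) = 0
  c_5 = (0)·(0) + (-1)·(-1) + (0)·(0) + (0)·(-1) + (0)·(2) + (0)·(0) + (0)·(0) + (0)·(0) = 1
  c_6 = (-1)·(0) + (-2)·(-1) + (0)·(0) + (0)·(-1) + (-1)·(2) + (0)·(0) + (-1)·(0) + (0)·(0) = 0
  c_7 = (0)·(0) + (0)·(-1) + (0)·(0) + (-1)·(-1) + (0)·(2) + (0)·(0) + (0)·(0) + (0)·(0) = 1
  c_8 = (0)·(0) + (0)·(-1) + (-1)·(0) + (0)·(-1) + (0)·(2) + (0)·(0) + (1)·(0) + (0)·(0) = 0
p = 2; digits c_i = Σ_j d_{ij}·2^j, 0 ≤ d_{ij} < 2:
  c_1 = 0
  c_2 = 0
  c_3 = 0
  c_4 = 0
  c_5 = 1 = 1·2^0
  c_6 = 0
  c_7 = 1 = 1·2^0
  c_8 = 0
Factor λ_0 = (0, 0, 0, 0, 1, 0, 1, 0)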